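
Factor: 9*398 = 3582=2^1*3^2 * 199^1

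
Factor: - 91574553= - 3^1*7^1*1049^1 * 4157^1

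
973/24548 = 973/24548 = 0.04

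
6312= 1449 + 4863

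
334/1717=334/1717 = 0.19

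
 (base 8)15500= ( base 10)6976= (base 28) 8P4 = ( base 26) A88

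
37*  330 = 12210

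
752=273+479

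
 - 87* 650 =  - 56550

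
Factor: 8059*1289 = 10388051 = 1289^1 *8059^1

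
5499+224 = 5723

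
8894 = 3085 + 5809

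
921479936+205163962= 1126643898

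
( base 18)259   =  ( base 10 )747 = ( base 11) 61A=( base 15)34c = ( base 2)1011101011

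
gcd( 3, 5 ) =1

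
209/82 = 2+45/82 = 2.55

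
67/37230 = 67/37230 = 0.00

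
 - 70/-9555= 2/273 = 0.01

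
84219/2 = 84219/2 = 42109.50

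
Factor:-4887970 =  - 2^1 *5^1 * 488797^1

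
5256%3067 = 2189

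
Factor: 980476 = 2^2*7^1*19^2 * 97^1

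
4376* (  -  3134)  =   -13714384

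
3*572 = 1716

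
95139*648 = 61650072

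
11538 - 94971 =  - 83433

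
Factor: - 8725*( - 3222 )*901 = 25328866950  =  2^1 * 3^2* 5^2*17^1*53^1* 179^1*349^1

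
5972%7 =1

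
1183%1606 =1183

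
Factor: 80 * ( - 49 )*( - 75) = 294000 = 2^4*3^1*5^3 *7^2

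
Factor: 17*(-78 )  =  -1326 = -  2^1*3^1*13^1* 17^1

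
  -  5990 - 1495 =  - 7485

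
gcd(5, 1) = 1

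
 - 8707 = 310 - 9017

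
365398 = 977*374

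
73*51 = 3723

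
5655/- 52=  - 435/4 = -  108.75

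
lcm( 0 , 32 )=0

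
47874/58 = 23937/29 = 825.41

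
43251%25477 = 17774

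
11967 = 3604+8363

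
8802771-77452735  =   - 68649964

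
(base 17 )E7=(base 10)245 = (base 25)9K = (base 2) 11110101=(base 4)3311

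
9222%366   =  72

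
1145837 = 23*49819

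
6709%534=301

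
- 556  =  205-761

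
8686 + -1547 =7139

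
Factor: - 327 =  - 3^1*109^1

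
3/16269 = 1/5423 = 0.00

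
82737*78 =6453486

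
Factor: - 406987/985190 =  - 2^( - 1)*5^( - 1 )*7^1*53^1*1097^1  *  98519^(-1 )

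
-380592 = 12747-393339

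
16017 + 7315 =23332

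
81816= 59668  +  22148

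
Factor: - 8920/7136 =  - 5/4 = - 2^ (  -  2) * 5^1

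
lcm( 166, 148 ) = 12284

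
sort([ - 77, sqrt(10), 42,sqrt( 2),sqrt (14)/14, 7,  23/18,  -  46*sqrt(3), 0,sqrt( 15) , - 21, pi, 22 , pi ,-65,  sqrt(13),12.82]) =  [-46*sqrt ( 3) , -77, - 65 , - 21,  0,sqrt( 14 )/14,23/18,sqrt( 2 ) , pi,pi, sqrt (10), sqrt( 13),  sqrt( 15), 7,12.82,  22,42]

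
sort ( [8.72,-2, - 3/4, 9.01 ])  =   [ - 2, - 3/4, 8.72, 9.01]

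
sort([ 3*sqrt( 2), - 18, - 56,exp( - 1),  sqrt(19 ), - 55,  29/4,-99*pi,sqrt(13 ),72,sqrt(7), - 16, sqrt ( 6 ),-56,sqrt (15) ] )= [-99*pi,- 56, - 56, - 55, - 18, - 16,  exp( - 1 ) , sqrt(6),sqrt( 7),  sqrt( 13 ),sqrt ( 15),3 * sqrt( 2), sqrt( 19 ),29/4,72 ]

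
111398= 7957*14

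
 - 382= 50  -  432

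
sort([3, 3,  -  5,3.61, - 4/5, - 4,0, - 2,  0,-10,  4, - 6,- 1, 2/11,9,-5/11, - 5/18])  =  [ - 10,  -  6,-5,-4,-2, - 1,-4/5,  -  5/11 , - 5/18, 0,0,2/11,  3,  3,  3.61,4, 9]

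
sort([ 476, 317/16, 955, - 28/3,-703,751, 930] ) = [ - 703, - 28/3, 317/16,476,751, 930,955]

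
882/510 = 1+62/85  =  1.73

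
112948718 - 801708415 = - 688759697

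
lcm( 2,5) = 10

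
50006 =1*50006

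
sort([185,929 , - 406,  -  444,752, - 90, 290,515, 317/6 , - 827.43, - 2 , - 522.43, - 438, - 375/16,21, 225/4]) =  [-827.43, - 522.43 , - 444,-438,-406,  -  90, - 375/16, - 2 , 21, 317/6  ,  225/4, 185, 290, 515, 752,929 ] 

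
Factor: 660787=660787^1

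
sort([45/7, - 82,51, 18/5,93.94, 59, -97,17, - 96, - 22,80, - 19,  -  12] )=[ - 97, - 96, - 82,-22, - 19, -12,18/5, 45/7, 17,51,59,80,93.94 ] 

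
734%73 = 4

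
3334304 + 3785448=7119752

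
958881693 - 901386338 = 57495355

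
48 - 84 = - 36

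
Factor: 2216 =2^3*277^1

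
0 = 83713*0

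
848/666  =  424/333 = 1.27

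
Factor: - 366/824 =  - 2^(  -  2)*3^1*61^1*103^ ( - 1) = -183/412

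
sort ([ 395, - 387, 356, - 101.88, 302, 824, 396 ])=[  -  387, - 101.88 , 302, 356,395 , 396,824] 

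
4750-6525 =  - 1775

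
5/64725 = 1/12945 = 0.00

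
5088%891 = 633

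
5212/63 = 5212/63 = 82.73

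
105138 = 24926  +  80212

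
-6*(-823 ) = 4938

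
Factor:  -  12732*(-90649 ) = 1154143068 = 2^2*3^1* 13^1*19^1* 367^1*1061^1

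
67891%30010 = 7871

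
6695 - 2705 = 3990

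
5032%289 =119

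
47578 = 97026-49448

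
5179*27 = 139833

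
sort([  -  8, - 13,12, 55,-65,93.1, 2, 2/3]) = [ - 65 ,  -  13, - 8,2/3, 2,  12, 55,  93.1]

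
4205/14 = 300 + 5/14 = 300.36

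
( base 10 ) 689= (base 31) M7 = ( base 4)22301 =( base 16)2b1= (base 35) jo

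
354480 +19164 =373644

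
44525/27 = 1649  +  2/27 = 1649.07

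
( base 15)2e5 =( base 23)15L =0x299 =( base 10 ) 665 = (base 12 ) 475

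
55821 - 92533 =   -  36712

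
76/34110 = 38/17055 = 0.00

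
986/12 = 82+1/6 = 82.17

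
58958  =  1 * 58958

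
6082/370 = 3041/185 = 16.44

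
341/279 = 11/9 = 1.22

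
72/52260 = 6/4355=0.00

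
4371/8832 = 1457/2944 = 0.49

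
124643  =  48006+76637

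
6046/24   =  3023/12 = 251.92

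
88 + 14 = 102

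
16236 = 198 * 82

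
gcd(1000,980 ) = 20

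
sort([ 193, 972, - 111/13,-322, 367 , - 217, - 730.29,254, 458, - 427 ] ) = [ - 730.29, - 427, - 322,- 217, - 111/13, 193, 254,367, 458, 972 ] 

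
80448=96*838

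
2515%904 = 707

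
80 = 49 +31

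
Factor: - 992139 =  - 3^1 * 43^1 * 7691^1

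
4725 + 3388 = 8113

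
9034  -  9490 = -456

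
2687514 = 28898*93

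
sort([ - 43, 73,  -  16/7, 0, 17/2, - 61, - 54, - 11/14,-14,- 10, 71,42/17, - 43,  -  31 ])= [- 61, - 54, - 43, - 43,-31, - 14, - 10,-16/7,-11/14, 0,42/17,17/2,71,73 ] 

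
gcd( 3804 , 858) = 6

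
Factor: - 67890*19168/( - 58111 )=2^6*3^1*5^1 * 31^1*73^1*599^1*58111^( - 1 )= 1301315520/58111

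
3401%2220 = 1181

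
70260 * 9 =632340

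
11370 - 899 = 10471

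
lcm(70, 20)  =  140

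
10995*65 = 714675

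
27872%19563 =8309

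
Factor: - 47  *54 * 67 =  -170046=- 2^1*3^3*47^1* 67^1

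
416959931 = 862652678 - 445692747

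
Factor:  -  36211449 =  -3^1 *12070483^1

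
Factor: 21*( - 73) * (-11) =3^1* 7^1 * 11^1*73^1 = 16863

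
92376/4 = 23094 = 23094.00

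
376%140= 96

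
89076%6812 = 520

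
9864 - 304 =9560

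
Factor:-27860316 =-2^2 * 3^1 *11^1*211063^1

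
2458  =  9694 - 7236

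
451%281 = 170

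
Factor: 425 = 5^2*17^1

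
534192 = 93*5744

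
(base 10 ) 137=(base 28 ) 4P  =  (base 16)89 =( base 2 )10001001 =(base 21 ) 6b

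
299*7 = 2093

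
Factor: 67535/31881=3^( - 1)*5^1*13^1 * 1039^1*10627^( - 1)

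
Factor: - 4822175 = -5^2*192887^1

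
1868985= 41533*45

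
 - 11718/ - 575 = 20+218/575 = 20.38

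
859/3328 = 859/3328 = 0.26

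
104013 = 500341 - 396328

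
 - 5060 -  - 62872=57812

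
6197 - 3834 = 2363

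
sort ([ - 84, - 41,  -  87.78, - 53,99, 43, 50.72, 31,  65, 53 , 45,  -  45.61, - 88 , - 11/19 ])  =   [ - 88, - 87.78, - 84,-53, - 45.61, - 41, - 11/19, 31 , 43,45 , 50.72, 53, 65, 99 ]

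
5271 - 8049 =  - 2778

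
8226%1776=1122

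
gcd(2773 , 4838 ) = 59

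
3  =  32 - 29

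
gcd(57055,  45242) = 1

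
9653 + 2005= 11658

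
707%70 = 7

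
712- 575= 137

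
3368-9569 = -6201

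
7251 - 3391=3860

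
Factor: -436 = -2^2 * 109^1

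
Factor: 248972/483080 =67/130=2^( - 1 )*  5^ ( - 1 )*13^( - 1 )*67^1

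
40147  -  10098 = 30049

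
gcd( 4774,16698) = 22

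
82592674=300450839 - 217858165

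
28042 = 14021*2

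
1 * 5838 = 5838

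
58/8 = 7 + 1/4 = 7.25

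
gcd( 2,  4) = 2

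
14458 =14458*1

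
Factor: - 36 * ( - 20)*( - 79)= - 2^4*3^2*5^1 * 79^1 = - 56880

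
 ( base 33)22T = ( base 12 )1395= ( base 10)2273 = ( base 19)65c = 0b100011100001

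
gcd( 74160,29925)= 45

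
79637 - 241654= -162017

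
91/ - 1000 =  - 1 + 909/1000= - 0.09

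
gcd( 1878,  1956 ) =6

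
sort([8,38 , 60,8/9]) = [ 8/9 , 8,38,60]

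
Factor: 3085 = 5^1  *617^1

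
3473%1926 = 1547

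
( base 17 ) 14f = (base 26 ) E8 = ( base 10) 372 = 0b101110100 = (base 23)G4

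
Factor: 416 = 2^5* 13^1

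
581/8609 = 581/8609 = 0.07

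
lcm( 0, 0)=0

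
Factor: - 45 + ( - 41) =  -2^1*43^1 = - 86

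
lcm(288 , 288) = 288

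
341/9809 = 341/9809 =0.03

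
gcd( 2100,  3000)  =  300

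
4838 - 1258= 3580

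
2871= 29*99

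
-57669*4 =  - 230676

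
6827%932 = 303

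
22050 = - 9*(-2450 ) 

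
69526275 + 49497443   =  119023718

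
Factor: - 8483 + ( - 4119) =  - 12602 = - 2^1*6301^1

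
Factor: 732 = 2^2*3^1*61^1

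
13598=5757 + 7841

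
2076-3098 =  - 1022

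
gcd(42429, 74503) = 1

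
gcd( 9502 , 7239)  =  1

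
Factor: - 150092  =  -2^2 *157^1*239^1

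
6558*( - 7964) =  - 52227912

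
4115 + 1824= 5939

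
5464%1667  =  463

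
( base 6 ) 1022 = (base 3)22112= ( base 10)230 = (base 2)11100110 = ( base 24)9E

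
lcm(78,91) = 546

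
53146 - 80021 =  - 26875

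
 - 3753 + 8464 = 4711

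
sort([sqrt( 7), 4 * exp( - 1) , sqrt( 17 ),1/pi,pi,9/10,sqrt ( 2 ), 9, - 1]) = [ - 1, 1/pi,9/10, sqrt ( 2 ), 4*exp( - 1 ), sqrt( 7),pi,sqrt( 17), 9 ]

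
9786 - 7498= 2288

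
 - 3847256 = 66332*( - 58)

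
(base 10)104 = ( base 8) 150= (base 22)4G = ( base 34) 32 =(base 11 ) 95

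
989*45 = 44505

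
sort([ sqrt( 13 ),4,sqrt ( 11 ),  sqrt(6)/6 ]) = [ sqrt(6 )/6, sqrt(11 ),sqrt ( 13 )  ,  4 ] 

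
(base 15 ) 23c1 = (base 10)7606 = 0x1db6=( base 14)2ab4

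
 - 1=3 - 4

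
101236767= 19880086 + 81356681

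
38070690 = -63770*(  -  597)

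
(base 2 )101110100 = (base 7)1041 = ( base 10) 372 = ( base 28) D8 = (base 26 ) E8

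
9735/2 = 4867 + 1/2 = 4867.50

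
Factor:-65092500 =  - 2^2  *3^2*5^4 * 11^1*263^1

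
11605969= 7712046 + 3893923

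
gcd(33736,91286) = 2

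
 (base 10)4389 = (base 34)3r3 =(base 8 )10445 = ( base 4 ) 1010211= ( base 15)1479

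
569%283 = 3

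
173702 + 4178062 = 4351764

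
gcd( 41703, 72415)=1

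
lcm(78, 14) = 546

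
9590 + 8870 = 18460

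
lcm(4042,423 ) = 36378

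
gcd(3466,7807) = 1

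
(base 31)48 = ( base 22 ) 60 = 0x84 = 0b10000100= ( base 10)132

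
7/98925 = 7/98925 = 0.00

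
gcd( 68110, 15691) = 1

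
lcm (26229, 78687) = 78687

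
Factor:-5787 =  - 3^2*643^1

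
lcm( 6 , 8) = 24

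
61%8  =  5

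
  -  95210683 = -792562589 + 697351906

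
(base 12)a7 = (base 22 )5h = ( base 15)87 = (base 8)177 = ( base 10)127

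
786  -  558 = 228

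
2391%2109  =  282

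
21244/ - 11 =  - 21244/11 = -1931.27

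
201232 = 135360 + 65872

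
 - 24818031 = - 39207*633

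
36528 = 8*4566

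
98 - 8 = 90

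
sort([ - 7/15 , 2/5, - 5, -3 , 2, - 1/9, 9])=[ - 5, - 3, - 7/15 ,-1/9, 2/5, 2, 9 ]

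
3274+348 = 3622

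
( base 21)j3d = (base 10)8455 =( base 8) 20407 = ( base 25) DD5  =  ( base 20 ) 112F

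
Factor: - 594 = -2^1*3^3*11^1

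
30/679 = 30/679 = 0.04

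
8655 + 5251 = 13906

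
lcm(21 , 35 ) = 105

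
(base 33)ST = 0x3B9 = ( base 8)1671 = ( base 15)438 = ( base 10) 953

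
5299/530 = 9 + 529/530 = 10.00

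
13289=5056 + 8233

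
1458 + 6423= 7881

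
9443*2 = 18886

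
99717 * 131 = 13062927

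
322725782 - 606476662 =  -283750880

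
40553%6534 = 1349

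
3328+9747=13075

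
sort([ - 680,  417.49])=[ - 680,417.49]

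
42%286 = 42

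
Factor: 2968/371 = 8= 2^3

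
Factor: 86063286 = 2^1*3^1*23^1 * 113^1 * 5519^1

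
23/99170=23/99170 = 0.00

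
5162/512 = 10  +  21/256 = 10.08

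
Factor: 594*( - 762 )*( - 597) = 2^2*3^5*11^1 * 127^1 * 199^1= 270218916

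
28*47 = 1316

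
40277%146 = 127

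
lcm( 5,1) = 5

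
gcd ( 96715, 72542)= 23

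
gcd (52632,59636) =68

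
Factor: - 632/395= - 8/5 = -2^3*5^ ( - 1)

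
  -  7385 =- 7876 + 491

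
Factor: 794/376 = 397/188 =2^(-2)* 47^( - 1)*397^1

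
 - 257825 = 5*( - 51565 )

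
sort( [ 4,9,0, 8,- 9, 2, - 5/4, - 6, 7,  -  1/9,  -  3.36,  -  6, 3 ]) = [ - 9, - 6  ,-6,  -  3.36, - 5/4, - 1/9, 0, 2,3,  4, 7,8,9 ] 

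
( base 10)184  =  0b10111000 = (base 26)72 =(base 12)134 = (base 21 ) 8g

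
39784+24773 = 64557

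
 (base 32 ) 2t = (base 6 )233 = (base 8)135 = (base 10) 93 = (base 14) 69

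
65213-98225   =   - 33012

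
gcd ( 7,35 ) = 7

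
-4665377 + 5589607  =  924230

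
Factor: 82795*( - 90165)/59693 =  - 7465211175/59693 = -3^1 * 5^2*29^1 * 571^1*6011^1 * 59693^( - 1)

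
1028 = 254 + 774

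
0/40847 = 0=0.00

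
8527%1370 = 307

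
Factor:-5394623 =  - 13^1 *414971^1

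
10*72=720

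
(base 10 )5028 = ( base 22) a8c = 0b1001110100100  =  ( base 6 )35140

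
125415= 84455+40960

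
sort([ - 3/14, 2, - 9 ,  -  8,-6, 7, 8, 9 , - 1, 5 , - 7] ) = [ - 9, - 8, - 7,- 6, - 1 , - 3/14, 2, 5 , 7,8, 9 ] 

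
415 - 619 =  - 204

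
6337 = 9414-3077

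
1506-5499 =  - 3993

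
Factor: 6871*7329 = 3^1*7^1*349^1 * 6871^1 = 50357559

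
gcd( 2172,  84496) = 4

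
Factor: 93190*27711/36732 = 2^( - 1)*3^1*5^1  *  3061^( - 1) * 3079^1 * 9319^1= 430398015/6122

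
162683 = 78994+83689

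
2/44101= 2/44101  =  0.00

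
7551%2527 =2497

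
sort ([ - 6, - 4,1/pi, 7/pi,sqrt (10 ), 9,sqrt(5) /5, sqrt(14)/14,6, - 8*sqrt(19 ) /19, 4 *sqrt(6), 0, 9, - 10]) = [ - 10,-6 , - 4, - 8*  sqrt (19 )/19, 0, sqrt(14)/14, 1/pi,  sqrt(5)/5, 7/pi,sqrt( 10 ), 6, 9, 9,4 *sqrt(6 )]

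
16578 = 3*5526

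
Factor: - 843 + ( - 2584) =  -23^1*149^1  =  -3427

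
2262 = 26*87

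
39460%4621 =2492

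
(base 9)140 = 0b1110101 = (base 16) 75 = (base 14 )85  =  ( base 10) 117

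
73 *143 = 10439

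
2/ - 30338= - 1 +15168/15169 = -0.00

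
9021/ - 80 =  - 113+19/80 =- 112.76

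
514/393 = 514/393= 1.31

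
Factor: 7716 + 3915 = 3^1 * 3877^1 = 11631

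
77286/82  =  942 + 21/41 = 942.51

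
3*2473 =7419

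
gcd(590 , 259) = 1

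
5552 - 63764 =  -58212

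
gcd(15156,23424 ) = 12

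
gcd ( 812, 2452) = 4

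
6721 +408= 7129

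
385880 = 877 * 440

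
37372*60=2242320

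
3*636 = 1908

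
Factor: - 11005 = - 5^1 * 31^1 * 71^1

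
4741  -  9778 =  - 5037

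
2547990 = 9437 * 270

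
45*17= 765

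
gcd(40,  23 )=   1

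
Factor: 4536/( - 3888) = -7/6 = - 2^(-1 )*3^ ( - 1) * 7^1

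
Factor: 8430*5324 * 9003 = 404066523960= 2^3*3^2*5^1*11^3*281^1*3001^1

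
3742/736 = 5 + 31/368=5.08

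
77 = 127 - 50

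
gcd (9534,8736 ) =42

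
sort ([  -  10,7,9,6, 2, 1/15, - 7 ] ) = [ -10,-7, 1/15,2,6,7,9 ] 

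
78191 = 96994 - 18803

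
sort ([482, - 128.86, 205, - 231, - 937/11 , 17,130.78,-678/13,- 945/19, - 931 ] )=[ - 931, - 231, - 128.86, - 937/11, - 678/13, - 945/19,17,130.78 , 205, 482] 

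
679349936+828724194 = 1508074130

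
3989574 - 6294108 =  - 2304534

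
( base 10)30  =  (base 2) 11110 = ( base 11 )28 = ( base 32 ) u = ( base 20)1a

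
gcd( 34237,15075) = 67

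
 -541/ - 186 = 2 + 169/186 = 2.91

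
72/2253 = 24/751=0.03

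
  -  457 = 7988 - 8445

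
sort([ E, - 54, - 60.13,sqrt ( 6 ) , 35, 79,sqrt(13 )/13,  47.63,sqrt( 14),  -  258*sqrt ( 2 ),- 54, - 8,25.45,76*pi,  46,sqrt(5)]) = [ - 258*sqrt(2 ), - 60.13 , - 54,-54, - 8, sqrt( 13)/13 , sqrt( 5 ), sqrt( 6),E, sqrt( 14 ),25.45,35, 46, 47.63,79,76 * pi]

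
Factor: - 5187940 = - 2^2*5^1 *259397^1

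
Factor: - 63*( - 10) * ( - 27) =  - 17010 =- 2^1*3^5*5^1*7^1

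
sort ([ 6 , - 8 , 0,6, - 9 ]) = [ -9, - 8, 0,6, 6 ]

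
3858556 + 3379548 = 7238104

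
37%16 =5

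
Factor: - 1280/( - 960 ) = 4/3 = 2^2*3^(  -  1) 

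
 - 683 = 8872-9555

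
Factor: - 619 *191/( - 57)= 118229/57 = 3^(-1)*19^ (  -  1)*191^1*619^1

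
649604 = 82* 7922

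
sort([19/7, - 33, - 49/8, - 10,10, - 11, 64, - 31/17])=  [ - 33, - 11, - 10, - 49/8, - 31/17,19/7,10,64]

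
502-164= 338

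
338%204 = 134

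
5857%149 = 46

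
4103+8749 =12852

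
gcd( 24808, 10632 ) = 3544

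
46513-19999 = 26514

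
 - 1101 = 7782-8883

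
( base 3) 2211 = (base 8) 114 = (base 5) 301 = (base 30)2g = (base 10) 76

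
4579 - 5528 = - 949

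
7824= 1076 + 6748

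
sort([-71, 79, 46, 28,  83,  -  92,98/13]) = [- 92,  -  71,98/13, 28,46, 79,83 ]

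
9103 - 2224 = 6879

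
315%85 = 60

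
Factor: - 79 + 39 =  - 40 = - 2^3*5^1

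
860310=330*2607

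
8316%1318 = 408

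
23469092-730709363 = -707240271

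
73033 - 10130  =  62903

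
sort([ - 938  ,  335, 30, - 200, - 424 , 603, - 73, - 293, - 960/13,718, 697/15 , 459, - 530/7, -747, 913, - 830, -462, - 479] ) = [ - 938,-830, - 747, - 479, - 462, - 424, - 293,- 200, - 530/7,  -  960/13, - 73 , 30,697/15, 335, 459, 603,718, 913]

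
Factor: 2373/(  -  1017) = -3^(- 1)*7^1 = - 7/3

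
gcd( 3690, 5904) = 738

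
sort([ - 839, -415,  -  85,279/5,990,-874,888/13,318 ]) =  [  -  874, - 839, - 415, - 85,279/5, 888/13,318, 990 ] 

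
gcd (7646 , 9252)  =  2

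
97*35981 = 3490157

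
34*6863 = 233342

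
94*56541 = 5314854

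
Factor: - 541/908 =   -  2^ (-2)*227^( - 1)*541^1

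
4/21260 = 1/5315=0.00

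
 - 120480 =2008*( -60)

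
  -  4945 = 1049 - 5994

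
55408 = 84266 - 28858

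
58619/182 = 58619/182= 322.08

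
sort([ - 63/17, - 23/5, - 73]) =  [-73, - 23/5, - 63/17 ] 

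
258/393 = 86/131 = 0.66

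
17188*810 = 13922280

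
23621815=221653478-198031663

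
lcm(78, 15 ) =390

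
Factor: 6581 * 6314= 2^1*7^1 * 11^1*41^1* 6581^1 = 41552434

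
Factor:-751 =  - 751^1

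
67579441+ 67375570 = 134955011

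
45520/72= 5690/9 = 632.22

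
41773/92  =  41773/92 = 454.05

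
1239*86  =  106554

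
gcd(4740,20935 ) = 395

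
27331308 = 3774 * 7242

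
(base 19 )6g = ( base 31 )46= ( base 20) 6A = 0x82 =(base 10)130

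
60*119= 7140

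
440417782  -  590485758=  - 150067976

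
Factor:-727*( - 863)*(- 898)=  - 563406098 = - 2^1  *449^1*727^1 * 863^1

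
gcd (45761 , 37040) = 1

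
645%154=29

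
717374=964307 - 246933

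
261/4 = 261/4 = 65.25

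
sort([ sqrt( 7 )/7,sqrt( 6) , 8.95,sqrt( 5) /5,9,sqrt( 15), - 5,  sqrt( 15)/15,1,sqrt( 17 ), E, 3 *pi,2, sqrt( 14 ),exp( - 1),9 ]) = [ - 5, sqrt( 15 )/15, exp( - 1),sqrt(7)/7,sqrt( 5 ) /5,1,2 , sqrt( 6 ),E,sqrt( 14),sqrt( 15 ),sqrt( 17),8.95,9,9,3*pi]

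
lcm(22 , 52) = 572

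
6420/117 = 54 + 34/39  =  54.87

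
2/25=2/25 = 0.08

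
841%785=56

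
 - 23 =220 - 243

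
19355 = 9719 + 9636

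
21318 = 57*374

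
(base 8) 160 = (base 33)3D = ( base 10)112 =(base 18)64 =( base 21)57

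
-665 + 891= 226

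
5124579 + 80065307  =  85189886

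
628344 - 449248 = 179096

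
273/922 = 273/922  =  0.30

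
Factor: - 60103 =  - 60103^1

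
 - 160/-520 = 4/13 = 0.31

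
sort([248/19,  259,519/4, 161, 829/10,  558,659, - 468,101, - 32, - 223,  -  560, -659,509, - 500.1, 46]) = [ - 659, - 560, - 500.1, - 468,  -  223, - 32, 248/19, 46 , 829/10, 101,519/4,161 , 259,509,558, 659] 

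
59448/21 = 19816/7 = 2830.86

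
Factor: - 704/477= - 2^6*3^( - 2) * 11^1*53^( - 1)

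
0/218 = 0= 0.00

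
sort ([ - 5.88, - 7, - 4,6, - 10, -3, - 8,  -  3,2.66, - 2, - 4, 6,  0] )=[  -  10, - 8,-7, - 5.88 , -4,  -  4  ,- 3,-3,-2,  0,  2.66,6,6] 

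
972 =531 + 441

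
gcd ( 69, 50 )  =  1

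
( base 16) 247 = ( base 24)107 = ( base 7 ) 1462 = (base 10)583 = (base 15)28d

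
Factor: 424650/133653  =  2^1*5^2*13^ (-1)*19^1 * 23^ ( - 1) =950/299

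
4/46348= 1/11587 = 0.00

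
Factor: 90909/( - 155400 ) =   -  2^(-3 )*3^2*5^( - 2)*13^1 = - 117/200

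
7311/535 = 13 + 356/535=   13.67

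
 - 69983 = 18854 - 88837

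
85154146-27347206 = 57806940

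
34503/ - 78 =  - 11501/26 = -442.35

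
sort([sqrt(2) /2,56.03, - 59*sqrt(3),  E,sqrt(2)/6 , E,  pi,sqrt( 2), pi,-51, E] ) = [ - 59 * sqrt( 3),- 51,  sqrt(2)/6,sqrt( 2)/2 , sqrt( 2),E, E,E,pi, pi,56.03]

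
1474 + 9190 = 10664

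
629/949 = 629/949=0.66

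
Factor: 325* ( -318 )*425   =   - 43923750 = - 2^1*3^1*5^4*13^1*17^1*53^1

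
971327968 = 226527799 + 744800169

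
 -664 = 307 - 971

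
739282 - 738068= 1214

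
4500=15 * 300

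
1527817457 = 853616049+674201408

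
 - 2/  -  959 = 2/959 = 0.00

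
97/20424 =97/20424 = 0.00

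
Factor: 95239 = 95239^1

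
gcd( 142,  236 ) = 2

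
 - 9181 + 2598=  - 6583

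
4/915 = 4/915 = 0.00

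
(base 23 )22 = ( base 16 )30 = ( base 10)48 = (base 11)44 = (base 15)33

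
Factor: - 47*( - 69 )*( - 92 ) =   -  2^2*3^1 * 23^2*47^1 = -298356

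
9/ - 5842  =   - 1+5833/5842 = - 0.00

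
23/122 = 23/122 = 0.19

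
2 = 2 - 0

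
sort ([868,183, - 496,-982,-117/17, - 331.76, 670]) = [- 982, - 496,-331.76, - 117/17, 183, 670,868]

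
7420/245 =212/7 = 30.29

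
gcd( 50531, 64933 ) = 1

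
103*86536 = 8913208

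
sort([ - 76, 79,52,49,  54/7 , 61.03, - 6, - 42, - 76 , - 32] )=[ - 76,  -  76, - 42,-32, - 6 , 54/7,49,52,  61.03,79]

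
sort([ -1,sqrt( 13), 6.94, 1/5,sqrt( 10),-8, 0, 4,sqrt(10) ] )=[  -  8, - 1,0, 1/5,sqrt( 10),sqrt(10 ), sqrt( 13), 4, 6.94 ] 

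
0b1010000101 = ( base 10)645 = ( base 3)212220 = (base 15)2d0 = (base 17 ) 23g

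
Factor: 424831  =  11^2 * 3511^1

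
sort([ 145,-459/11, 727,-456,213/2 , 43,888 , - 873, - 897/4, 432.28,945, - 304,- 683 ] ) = [ -873, - 683, - 456,-304, - 897/4,-459/11, 43, 213/2,145,432.28,727,888,  945] 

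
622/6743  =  622/6743 = 0.09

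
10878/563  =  10878/563 = 19.32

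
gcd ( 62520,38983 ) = 1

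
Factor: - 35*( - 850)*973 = 28946750 = 2^1*5^3*7^2*17^1*139^1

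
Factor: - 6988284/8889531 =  - 2^2*3^1*7^( - 3 )*53^(-1)* 163^( - 1)*194119^1 = - 2329428/2963177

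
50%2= 0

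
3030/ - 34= - 1515/17 = - 89.12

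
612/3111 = 12/61 = 0.20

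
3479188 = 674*5162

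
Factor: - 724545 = - 3^4*5^1*1789^1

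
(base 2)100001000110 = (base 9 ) 2813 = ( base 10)2118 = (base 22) 486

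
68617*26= 1784042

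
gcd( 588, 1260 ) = 84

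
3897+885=4782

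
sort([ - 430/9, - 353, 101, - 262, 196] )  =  [  -  353,- 262 , - 430/9, 101, 196]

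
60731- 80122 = -19391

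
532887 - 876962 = - 344075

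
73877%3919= 3335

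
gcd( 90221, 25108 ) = 1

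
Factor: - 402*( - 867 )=348534=2^1*3^2*17^2*67^1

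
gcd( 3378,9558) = 6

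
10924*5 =54620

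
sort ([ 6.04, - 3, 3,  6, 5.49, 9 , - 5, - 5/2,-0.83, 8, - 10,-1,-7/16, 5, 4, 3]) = [ - 10,-5, - 3, - 5/2,- 1, -0.83 ,-7/16, 3,3, 4,5, 5.49, 6, 6.04, 8,9 ] 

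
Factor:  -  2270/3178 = - 5^1*7^( - 1 )= -5/7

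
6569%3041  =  487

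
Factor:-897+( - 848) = - 1745 = - 5^1 * 349^1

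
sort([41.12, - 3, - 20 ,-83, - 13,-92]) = [ - 92,-83, - 20 ,-13, - 3, 41.12 ]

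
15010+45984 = 60994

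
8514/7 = 8514/7 = 1216.29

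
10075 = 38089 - 28014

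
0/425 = 0 = 0.00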